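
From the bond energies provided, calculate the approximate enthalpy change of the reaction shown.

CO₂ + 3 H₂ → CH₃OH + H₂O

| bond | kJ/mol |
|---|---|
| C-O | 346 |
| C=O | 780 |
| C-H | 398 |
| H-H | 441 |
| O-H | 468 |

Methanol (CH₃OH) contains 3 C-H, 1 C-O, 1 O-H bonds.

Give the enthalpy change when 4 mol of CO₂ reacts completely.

ΔH = −244 kJ

Bonds broken (reactants):
  C=O: 2 × 780 = 1560
  H-H: 3 × 441 = 1323
  Σ(broken) = 2883 kJ
Bonds formed (products):
  C-H: 3 × 398 = 1194
  C-O: 1 × 346 = 346
  O-H: 3 × 468 = 1404
  Σ(formed) = 2944 kJ
ΔH = Σ(broken) − Σ(formed) = 2883 − 2944 = −61 kJ
For 4× the reaction as written: 4 × (−61) = −244 kJ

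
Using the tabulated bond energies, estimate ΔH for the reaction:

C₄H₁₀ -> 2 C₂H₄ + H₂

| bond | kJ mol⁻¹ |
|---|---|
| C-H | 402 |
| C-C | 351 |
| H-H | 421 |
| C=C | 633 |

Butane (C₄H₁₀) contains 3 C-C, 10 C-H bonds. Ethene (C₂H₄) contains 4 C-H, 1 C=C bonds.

Bonds broken (reactants):
  C-C: 3 × 351 = 1053
  C-H: 10 × 402 = 4020
  Σ(broken) = 5073 kJ
Bonds formed (products):
  C-H: 8 × 402 = 3216
  C=C: 2 × 633 = 1266
  H-H: 1 × 421 = 421
  Σ(formed) = 4903 kJ
ΔH = Σ(broken) − Σ(formed) = 5073 − 4903 = +170 kJ

ΔH ≈ +170 kJ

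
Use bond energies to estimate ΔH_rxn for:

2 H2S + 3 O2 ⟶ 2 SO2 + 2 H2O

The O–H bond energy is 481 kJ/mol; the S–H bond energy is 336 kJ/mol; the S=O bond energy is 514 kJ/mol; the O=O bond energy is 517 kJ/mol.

ΔH ≈ −1085 kJ

Bonds broken (reactants):
  O=O: 3 × 517 = 1551
  S–H: 4 × 336 = 1344
  Σ(broken) = 2895 kJ
Bonds formed (products):
  O–H: 4 × 481 = 1924
  S=O: 4 × 514 = 2056
  Σ(formed) = 3980 kJ
ΔH = Σ(broken) − Σ(formed) = 2895 − 3980 = −1085 kJ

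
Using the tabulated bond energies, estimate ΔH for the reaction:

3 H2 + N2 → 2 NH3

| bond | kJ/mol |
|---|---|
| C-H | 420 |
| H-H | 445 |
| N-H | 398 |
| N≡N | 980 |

Bonds broken (reactants):
  H-H: 3 × 445 = 1335
  N≡N: 1 × 980 = 980
  Σ(broken) = 2315 kJ
Bonds formed (products):
  N-H: 6 × 398 = 2388
  Σ(formed) = 2388 kJ
ΔH = Σ(broken) − Σ(formed) = 2315 − 2388 = −73 kJ

ΔH ≈ −73 kJ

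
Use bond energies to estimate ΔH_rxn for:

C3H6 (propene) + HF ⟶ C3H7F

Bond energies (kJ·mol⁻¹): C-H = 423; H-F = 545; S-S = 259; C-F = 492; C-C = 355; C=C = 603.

Bonds broken (reactants):
  C-C: 1 × 355 = 355
  C-H: 6 × 423 = 2538
  C=C: 1 × 603 = 603
  H-F: 1 × 545 = 545
  Σ(broken) = 4041 kJ
Bonds formed (products):
  C-C: 2 × 355 = 710
  C-F: 1 × 492 = 492
  C-H: 7 × 423 = 2961
  Σ(formed) = 4163 kJ
ΔH = Σ(broken) − Σ(formed) = 4041 − 4163 = −122 kJ

ΔH ≈ −122 kJ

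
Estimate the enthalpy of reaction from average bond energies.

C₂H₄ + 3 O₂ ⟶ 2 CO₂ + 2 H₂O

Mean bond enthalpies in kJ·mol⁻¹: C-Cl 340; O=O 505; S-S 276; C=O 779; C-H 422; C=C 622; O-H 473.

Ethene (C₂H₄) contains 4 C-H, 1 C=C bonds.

Bonds broken (reactants):
  C-H: 4 × 422 = 1688
  C=C: 1 × 622 = 622
  O=O: 3 × 505 = 1515
  Σ(broken) = 3825 kJ
Bonds formed (products):
  C=O: 4 × 779 = 3116
  O-H: 4 × 473 = 1892
  Σ(formed) = 5008 kJ
ΔH = Σ(broken) − Σ(formed) = 3825 − 5008 = −1183 kJ

ΔH ≈ −1183 kJ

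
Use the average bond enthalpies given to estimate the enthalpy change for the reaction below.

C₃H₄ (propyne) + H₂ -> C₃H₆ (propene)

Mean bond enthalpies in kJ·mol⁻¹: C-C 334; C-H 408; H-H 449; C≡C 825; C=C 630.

Bonds broken (reactants):
  C≡C: 1 × 825 = 825
  C-C: 1 × 334 = 334
  C-H: 4 × 408 = 1632
  H-H: 1 × 449 = 449
  Σ(broken) = 3240 kJ
Bonds formed (products):
  C-C: 1 × 334 = 334
  C-H: 6 × 408 = 2448
  C=C: 1 × 630 = 630
  Σ(formed) = 3412 kJ
ΔH = Σ(broken) − Σ(formed) = 3240 − 3412 = −172 kJ

ΔH ≈ −172 kJ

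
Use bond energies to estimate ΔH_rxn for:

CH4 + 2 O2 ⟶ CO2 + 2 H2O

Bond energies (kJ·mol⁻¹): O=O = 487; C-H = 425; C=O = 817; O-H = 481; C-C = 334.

ΔH ≈ −884 kJ

Bonds broken (reactants):
  C-H: 4 × 425 = 1700
  O=O: 2 × 487 = 974
  Σ(broken) = 2674 kJ
Bonds formed (products):
  C=O: 2 × 817 = 1634
  O-H: 4 × 481 = 1924
  Σ(formed) = 3558 kJ
ΔH = Σ(broken) − Σ(formed) = 2674 − 3558 = −884 kJ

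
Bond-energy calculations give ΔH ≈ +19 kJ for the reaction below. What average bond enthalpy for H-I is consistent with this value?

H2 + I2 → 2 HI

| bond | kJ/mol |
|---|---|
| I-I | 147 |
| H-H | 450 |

D(H-I) ≈ 289 kJ/mol

Let D be the H-I bond energy.
Σ(broken) = 1×450 + 1×147 = 597
Σ(formed) = 2×D = 2D
ΔH = Σ(broken) − Σ(formed) = (597) − (2D) = +597 − 2D
Setting this equal to +19 kJ gives 2D = 578, so D = 289 kJ/mol.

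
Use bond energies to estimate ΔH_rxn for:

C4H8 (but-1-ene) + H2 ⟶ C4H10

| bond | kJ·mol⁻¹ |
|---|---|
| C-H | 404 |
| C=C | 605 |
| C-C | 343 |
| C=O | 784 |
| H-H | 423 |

ΔH ≈ −123 kJ

Bonds broken (reactants):
  C-C: 2 × 343 = 686
  C-H: 8 × 404 = 3232
  C=C: 1 × 605 = 605
  H-H: 1 × 423 = 423
  Σ(broken) = 4946 kJ
Bonds formed (products):
  C-C: 3 × 343 = 1029
  C-H: 10 × 404 = 4040
  Σ(formed) = 5069 kJ
ΔH = Σ(broken) − Σ(formed) = 4946 − 5069 = −123 kJ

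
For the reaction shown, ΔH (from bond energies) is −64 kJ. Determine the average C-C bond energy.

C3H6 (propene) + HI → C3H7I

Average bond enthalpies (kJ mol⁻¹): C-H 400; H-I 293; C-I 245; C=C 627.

Let D be the C-C bond energy.
Σ(broken) = 1×D + 6×400 + 1×627 + 1×293 = 3320 + D
Σ(formed) = 2×D + 7×400 + 1×245 = 3045 + 2D
ΔH = Σ(broken) − Σ(formed) = (3320 + D) − (3045 + 2D) = +275 − D
Setting this equal to −64 kJ gives D = 339 kJ/mol.

D(C-C) ≈ 339 kJ/mol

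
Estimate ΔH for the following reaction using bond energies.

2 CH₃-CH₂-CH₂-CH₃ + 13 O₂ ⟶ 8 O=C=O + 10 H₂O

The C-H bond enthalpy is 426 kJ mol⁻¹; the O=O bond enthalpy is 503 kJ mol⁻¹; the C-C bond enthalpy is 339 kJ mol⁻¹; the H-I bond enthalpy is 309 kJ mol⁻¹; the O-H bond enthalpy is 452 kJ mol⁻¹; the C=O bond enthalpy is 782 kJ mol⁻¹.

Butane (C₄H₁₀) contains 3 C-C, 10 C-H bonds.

Bonds broken (reactants):
  C-C: 6 × 339 = 2034
  C-H: 20 × 426 = 8520
  O=O: 13 × 503 = 6539
  Σ(broken) = 17093 kJ
Bonds formed (products):
  C=O: 16 × 782 = 12512
  O-H: 20 × 452 = 9040
  Σ(formed) = 21552 kJ
ΔH = Σ(broken) − Σ(formed) = 17093 − 21552 = −4459 kJ

ΔH ≈ −4459 kJ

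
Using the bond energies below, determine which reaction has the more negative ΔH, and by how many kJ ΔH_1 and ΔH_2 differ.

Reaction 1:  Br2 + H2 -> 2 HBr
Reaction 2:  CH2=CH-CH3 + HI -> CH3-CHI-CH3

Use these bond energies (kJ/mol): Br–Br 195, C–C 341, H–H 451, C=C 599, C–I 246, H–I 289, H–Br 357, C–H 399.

Reaction 1:
  Bonds broken (reactants):
    Br–Br: 1 × 195 = 195
    H–H: 1 × 451 = 451
    Σ(broken) = 646 kJ
  Bonds formed (products):
    H–Br: 2 × 357 = 714
    Σ(formed) = 714 kJ
  ΔH_1 = 646 − 714 = −68 kJ
Reaction 2:
  Bonds broken (reactants):
    C–C: 1 × 341 = 341
    C–H: 6 × 399 = 2394
    C=C: 1 × 599 = 599
    H–I: 1 × 289 = 289
    Σ(broken) = 3623 kJ
  Bonds formed (products):
    C–C: 2 × 341 = 682
    C–H: 7 × 399 = 2793
    C–I: 1 × 246 = 246
    Σ(formed) = 3721 kJ
  ΔH_2 = 3623 − 3721 = −98 kJ
ΔH_1 − ΔH_2 = +30 kJ, so reaction 2 has the more negative ΔH; |ΔH_1 − ΔH_2| = 30 kJ.

Reaction 2, by 30 kJ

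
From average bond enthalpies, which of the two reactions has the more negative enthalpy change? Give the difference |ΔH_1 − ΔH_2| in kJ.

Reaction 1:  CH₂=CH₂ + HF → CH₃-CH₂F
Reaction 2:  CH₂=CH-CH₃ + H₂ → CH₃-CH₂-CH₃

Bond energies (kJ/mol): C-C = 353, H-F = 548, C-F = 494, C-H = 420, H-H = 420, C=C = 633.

Reaction 2, by 54 kJ

Reaction 1:
  Bonds broken (reactants):
    C-H: 4 × 420 = 1680
    C=C: 1 × 633 = 633
    H-F: 1 × 548 = 548
    Σ(broken) = 2861 kJ
  Bonds formed (products):
    C-C: 1 × 353 = 353
    C-F: 1 × 494 = 494
    C-H: 5 × 420 = 2100
    Σ(formed) = 2947 kJ
  ΔH_1 = 2861 − 2947 = −86 kJ
Reaction 2:
  Bonds broken (reactants):
    C-C: 1 × 353 = 353
    C-H: 6 × 420 = 2520
    C=C: 1 × 633 = 633
    H-H: 1 × 420 = 420
    Σ(broken) = 3926 kJ
  Bonds formed (products):
    C-C: 2 × 353 = 706
    C-H: 8 × 420 = 3360
    Σ(formed) = 4066 kJ
  ΔH_2 = 3926 − 4066 = −140 kJ
ΔH_1 − ΔH_2 = +54 kJ, so reaction 2 has the more negative ΔH; |ΔH_1 − ΔH_2| = 54 kJ.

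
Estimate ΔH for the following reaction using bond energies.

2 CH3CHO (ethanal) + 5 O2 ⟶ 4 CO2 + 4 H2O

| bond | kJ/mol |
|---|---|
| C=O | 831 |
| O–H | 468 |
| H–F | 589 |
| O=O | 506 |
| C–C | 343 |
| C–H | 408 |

ΔH ≈ −2250 kJ

Bonds broken (reactants):
  C–C: 2 × 343 = 686
  C–H: 8 × 408 = 3264
  C=O: 2 × 831 = 1662
  O=O: 5 × 506 = 2530
  Σ(broken) = 8142 kJ
Bonds formed (products):
  C=O: 8 × 831 = 6648
  O–H: 8 × 468 = 3744
  Σ(formed) = 10392 kJ
ΔH = Σ(broken) − Σ(formed) = 8142 − 10392 = −2250 kJ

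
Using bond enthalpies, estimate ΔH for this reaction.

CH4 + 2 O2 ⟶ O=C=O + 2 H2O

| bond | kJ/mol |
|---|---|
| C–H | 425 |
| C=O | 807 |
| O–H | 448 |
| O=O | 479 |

ΔH ≈ −748 kJ

Bonds broken (reactants):
  C–H: 4 × 425 = 1700
  O=O: 2 × 479 = 958
  Σ(broken) = 2658 kJ
Bonds formed (products):
  C=O: 2 × 807 = 1614
  O–H: 4 × 448 = 1792
  Σ(formed) = 3406 kJ
ΔH = Σ(broken) − Σ(formed) = 2658 − 3406 = −748 kJ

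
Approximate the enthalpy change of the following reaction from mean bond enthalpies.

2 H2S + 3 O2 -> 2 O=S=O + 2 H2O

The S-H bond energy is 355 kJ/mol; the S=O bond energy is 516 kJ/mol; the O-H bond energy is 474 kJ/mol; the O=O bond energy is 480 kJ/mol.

ΔH ≈ −1100 kJ

Bonds broken (reactants):
  O=O: 3 × 480 = 1440
  S-H: 4 × 355 = 1420
  Σ(broken) = 2860 kJ
Bonds formed (products):
  O-H: 4 × 474 = 1896
  S=O: 4 × 516 = 2064
  Σ(formed) = 3960 kJ
ΔH = Σ(broken) − Σ(formed) = 2860 − 3960 = −1100 kJ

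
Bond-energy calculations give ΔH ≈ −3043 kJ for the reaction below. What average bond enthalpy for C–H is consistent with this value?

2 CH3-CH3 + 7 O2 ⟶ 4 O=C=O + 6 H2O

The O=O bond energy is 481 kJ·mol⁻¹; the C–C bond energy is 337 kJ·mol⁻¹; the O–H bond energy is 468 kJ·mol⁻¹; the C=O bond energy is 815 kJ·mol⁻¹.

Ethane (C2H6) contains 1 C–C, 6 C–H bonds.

D(C–H) ≈ 421 kJ/mol

Let D be the C–H bond energy.
Σ(broken) = 2×337 + 12×D + 7×481 = 4041 + 12D
Σ(formed) = 8×815 + 12×468 = 12136
ΔH = Σ(broken) − Σ(formed) = (4041 + 12D) − (12136) = −8095 + 12D
Setting this equal to −3043 kJ gives 12D = 5052, so D = 421 kJ/mol.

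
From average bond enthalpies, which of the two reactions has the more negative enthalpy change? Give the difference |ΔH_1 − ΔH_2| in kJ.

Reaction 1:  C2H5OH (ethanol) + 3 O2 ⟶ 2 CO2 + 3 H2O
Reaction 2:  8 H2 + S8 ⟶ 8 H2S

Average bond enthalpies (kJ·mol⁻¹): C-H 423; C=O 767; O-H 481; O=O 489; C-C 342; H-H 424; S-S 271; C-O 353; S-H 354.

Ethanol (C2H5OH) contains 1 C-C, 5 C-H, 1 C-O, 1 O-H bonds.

Reaction 1:
  Bonds broken (reactants):
    C-C: 1 × 342 = 342
    C-H: 5 × 423 = 2115
    C-O: 1 × 353 = 353
    O-H: 1 × 481 = 481
    O=O: 3 × 489 = 1467
    Σ(broken) = 4758 kJ
  Bonds formed (products):
    C=O: 4 × 767 = 3068
    O-H: 6 × 481 = 2886
    Σ(formed) = 5954 kJ
  ΔH_1 = 4758 − 5954 = −1196 kJ
Reaction 2:
  Bonds broken (reactants):
    H-H: 8 × 424 = 3392
    S-S: 8 × 271 = 2168
    Σ(broken) = 5560 kJ
  Bonds formed (products):
    S-H: 16 × 354 = 5664
    Σ(formed) = 5664 kJ
  ΔH_2 = 5560 − 5664 = −104 kJ
ΔH_1 − ΔH_2 = −1092 kJ, so reaction 1 has the more negative ΔH; |ΔH_1 − ΔH_2| = 1092 kJ.

Reaction 1, by 1092 kJ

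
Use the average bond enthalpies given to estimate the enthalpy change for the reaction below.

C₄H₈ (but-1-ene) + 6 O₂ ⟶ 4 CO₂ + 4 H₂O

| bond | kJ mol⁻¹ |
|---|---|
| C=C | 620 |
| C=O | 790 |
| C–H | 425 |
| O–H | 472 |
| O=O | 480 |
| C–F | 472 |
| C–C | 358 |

Bonds broken (reactants):
  C–C: 2 × 358 = 716
  C–H: 8 × 425 = 3400
  C=C: 1 × 620 = 620
  O=O: 6 × 480 = 2880
  Σ(broken) = 7616 kJ
Bonds formed (products):
  C=O: 8 × 790 = 6320
  O–H: 8 × 472 = 3776
  Σ(formed) = 10096 kJ
ΔH = Σ(broken) − Σ(formed) = 7616 − 10096 = −2480 kJ

ΔH ≈ −2480 kJ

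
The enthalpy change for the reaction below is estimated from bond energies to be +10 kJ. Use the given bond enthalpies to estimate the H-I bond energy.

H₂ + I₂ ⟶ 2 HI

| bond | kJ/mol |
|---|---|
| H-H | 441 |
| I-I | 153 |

Let D be the H-I bond energy.
Σ(broken) = 1×441 + 1×153 = 594
Σ(formed) = 2×D = 2D
ΔH = Σ(broken) − Σ(formed) = (594) − (2D) = +594 − 2D
Setting this equal to +10 kJ gives 2D = 584, so D = 292 kJ/mol.

D(H-I) ≈ 292 kJ/mol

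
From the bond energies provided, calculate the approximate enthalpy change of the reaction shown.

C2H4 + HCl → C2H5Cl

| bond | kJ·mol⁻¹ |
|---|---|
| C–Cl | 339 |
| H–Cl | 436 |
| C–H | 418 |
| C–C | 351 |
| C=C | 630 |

ΔH ≈ −42 kJ

Bonds broken (reactants):
  C–H: 4 × 418 = 1672
  C=C: 1 × 630 = 630
  H–Cl: 1 × 436 = 436
  Σ(broken) = 2738 kJ
Bonds formed (products):
  C–C: 1 × 351 = 351
  C–Cl: 1 × 339 = 339
  C–H: 5 × 418 = 2090
  Σ(formed) = 2780 kJ
ΔH = Σ(broken) − Σ(formed) = 2738 − 2780 = −42 kJ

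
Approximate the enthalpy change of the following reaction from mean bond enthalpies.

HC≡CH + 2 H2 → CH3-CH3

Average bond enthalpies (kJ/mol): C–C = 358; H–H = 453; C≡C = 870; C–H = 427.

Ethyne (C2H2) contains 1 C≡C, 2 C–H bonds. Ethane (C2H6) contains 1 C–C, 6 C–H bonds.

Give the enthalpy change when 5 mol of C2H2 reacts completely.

ΔH = −1450 kJ

Bonds broken (reactants):
  C≡C: 1 × 870 = 870
  C–H: 2 × 427 = 854
  H–H: 2 × 453 = 906
  Σ(broken) = 2630 kJ
Bonds formed (products):
  C–C: 1 × 358 = 358
  C–H: 6 × 427 = 2562
  Σ(formed) = 2920 kJ
ΔH = Σ(broken) − Σ(formed) = 2630 − 2920 = −290 kJ
For 5× the reaction as written: 5 × (−290) = −1450 kJ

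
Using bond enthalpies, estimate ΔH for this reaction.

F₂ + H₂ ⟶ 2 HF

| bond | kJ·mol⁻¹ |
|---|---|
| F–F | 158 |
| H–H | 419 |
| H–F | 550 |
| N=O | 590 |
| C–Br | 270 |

Bonds broken (reactants):
  F–F: 1 × 158 = 158
  H–H: 1 × 419 = 419
  Σ(broken) = 577 kJ
Bonds formed (products):
  H–F: 2 × 550 = 1100
  Σ(formed) = 1100 kJ
ΔH = Σ(broken) − Σ(formed) = 577 − 1100 = −523 kJ

ΔH ≈ −523 kJ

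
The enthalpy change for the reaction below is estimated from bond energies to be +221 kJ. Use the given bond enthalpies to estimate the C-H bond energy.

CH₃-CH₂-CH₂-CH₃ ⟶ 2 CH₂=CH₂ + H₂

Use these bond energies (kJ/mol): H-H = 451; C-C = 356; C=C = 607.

Let D be the C-H bond energy.
Σ(broken) = 3×356 + 10×D = 1068 + 10D
Σ(formed) = 8×D + 2×607 + 1×451 = 1665 + 8D
ΔH = Σ(broken) − Σ(formed) = (1068 + 10D) − (1665 + 8D) = −597 + 2D
Setting this equal to +221 kJ gives 2D = 818, so D = 409 kJ/mol.

D(C-H) ≈ 409 kJ/mol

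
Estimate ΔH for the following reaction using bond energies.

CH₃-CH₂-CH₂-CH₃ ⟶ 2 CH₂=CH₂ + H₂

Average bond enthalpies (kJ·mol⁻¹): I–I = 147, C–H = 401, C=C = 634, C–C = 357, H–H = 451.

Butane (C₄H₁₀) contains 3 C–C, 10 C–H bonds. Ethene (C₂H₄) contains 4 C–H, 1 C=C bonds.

Bonds broken (reactants):
  C–C: 3 × 357 = 1071
  C–H: 10 × 401 = 4010
  Σ(broken) = 5081 kJ
Bonds formed (products):
  C–H: 8 × 401 = 3208
  C=C: 2 × 634 = 1268
  H–H: 1 × 451 = 451
  Σ(formed) = 4927 kJ
ΔH = Σ(broken) − Σ(formed) = 5081 − 4927 = +154 kJ

ΔH ≈ +154 kJ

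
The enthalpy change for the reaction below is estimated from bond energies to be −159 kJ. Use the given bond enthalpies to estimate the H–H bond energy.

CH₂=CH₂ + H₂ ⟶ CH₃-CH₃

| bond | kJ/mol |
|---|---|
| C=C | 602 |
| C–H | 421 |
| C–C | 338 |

D(H–H) ≈ 419 kJ/mol

Let D be the H–H bond energy.
Σ(broken) = 4×421 + 1×602 + 1×D = 2286 + D
Σ(formed) = 1×338 + 6×421 = 2864
ΔH = Σ(broken) − Σ(formed) = (2286 + D) − (2864) = −578 + D
Setting this equal to −159 kJ gives D = 419 kJ/mol.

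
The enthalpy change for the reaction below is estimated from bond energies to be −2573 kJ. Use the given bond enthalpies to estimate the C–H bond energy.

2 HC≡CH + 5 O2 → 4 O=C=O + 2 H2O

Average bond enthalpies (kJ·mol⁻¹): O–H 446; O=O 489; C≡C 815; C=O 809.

Let D be the C–H bond energy.
Σ(broken) = 2×815 + 4×D + 5×489 = 4075 + 4D
Σ(formed) = 8×809 + 4×446 = 8256
ΔH = Σ(broken) − Σ(formed) = (4075 + 4D) − (8256) = −4181 + 4D
Setting this equal to −2573 kJ gives 4D = 1608, so D = 402 kJ/mol.

D(C–H) ≈ 402 kJ/mol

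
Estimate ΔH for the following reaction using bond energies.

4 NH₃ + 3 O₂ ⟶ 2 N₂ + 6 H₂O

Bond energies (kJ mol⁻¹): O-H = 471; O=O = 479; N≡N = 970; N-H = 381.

ΔH ≈ −1583 kJ

Bonds broken (reactants):
  N-H: 12 × 381 = 4572
  O=O: 3 × 479 = 1437
  Σ(broken) = 6009 kJ
Bonds formed (products):
  N≡N: 2 × 970 = 1940
  O-H: 12 × 471 = 5652
  Σ(formed) = 7592 kJ
ΔH = Σ(broken) − Σ(formed) = 6009 − 7592 = −1583 kJ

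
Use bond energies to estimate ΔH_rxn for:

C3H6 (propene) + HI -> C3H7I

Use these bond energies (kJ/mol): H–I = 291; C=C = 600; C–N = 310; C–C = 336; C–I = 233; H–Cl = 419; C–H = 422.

Bonds broken (reactants):
  C–C: 1 × 336 = 336
  C–H: 6 × 422 = 2532
  C=C: 1 × 600 = 600
  H–I: 1 × 291 = 291
  Σ(broken) = 3759 kJ
Bonds formed (products):
  C–C: 2 × 336 = 672
  C–H: 7 × 422 = 2954
  C–I: 1 × 233 = 233
  Σ(formed) = 3859 kJ
ΔH = Σ(broken) − Σ(formed) = 3759 − 3859 = −100 kJ

ΔH ≈ −100 kJ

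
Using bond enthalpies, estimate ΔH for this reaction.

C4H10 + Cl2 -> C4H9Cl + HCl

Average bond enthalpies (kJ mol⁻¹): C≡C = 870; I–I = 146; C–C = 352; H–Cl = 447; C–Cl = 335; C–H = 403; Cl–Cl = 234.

Bonds broken (reactants):
  C–C: 3 × 352 = 1056
  C–H: 10 × 403 = 4030
  Cl–Cl: 1 × 234 = 234
  Σ(broken) = 5320 kJ
Bonds formed (products):
  C–C: 3 × 352 = 1056
  C–Cl: 1 × 335 = 335
  C–H: 9 × 403 = 3627
  H–Cl: 1 × 447 = 447
  Σ(formed) = 5465 kJ
ΔH = Σ(broken) − Σ(formed) = 5320 − 5465 = −145 kJ

ΔH ≈ −145 kJ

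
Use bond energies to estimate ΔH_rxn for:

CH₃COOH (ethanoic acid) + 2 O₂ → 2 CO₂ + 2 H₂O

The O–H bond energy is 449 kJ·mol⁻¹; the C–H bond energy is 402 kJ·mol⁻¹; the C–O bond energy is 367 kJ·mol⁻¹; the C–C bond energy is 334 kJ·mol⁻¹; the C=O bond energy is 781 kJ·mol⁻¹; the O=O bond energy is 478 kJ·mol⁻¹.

ΔH ≈ −827 kJ

Bonds broken (reactants):
  C–C: 1 × 334 = 334
  C–H: 3 × 402 = 1206
  C–O: 1 × 367 = 367
  C=O: 1 × 781 = 781
  O–H: 1 × 449 = 449
  O=O: 2 × 478 = 956
  Σ(broken) = 4093 kJ
Bonds formed (products):
  C=O: 4 × 781 = 3124
  O–H: 4 × 449 = 1796
  Σ(formed) = 4920 kJ
ΔH = Σ(broken) − Σ(formed) = 4093 − 4920 = −827 kJ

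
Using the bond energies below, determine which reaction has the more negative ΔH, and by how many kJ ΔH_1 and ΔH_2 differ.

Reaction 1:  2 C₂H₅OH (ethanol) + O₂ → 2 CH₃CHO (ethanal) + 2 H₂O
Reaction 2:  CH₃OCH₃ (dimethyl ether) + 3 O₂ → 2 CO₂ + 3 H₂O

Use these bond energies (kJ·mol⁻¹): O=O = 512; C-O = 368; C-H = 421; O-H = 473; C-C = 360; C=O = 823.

Reaction 2, by 830 kJ

Reaction 1:
  Bonds broken (reactants):
    C-C: 2 × 360 = 720
    C-H: 10 × 421 = 4210
    C-O: 2 × 368 = 736
    O-H: 2 × 473 = 946
    O=O: 1 × 512 = 512
    Σ(broken) = 7124 kJ
  Bonds formed (products):
    C-C: 2 × 360 = 720
    C-H: 8 × 421 = 3368
    C=O: 2 × 823 = 1646
    O-H: 4 × 473 = 1892
    Σ(formed) = 7626 kJ
  ΔH_1 = 7124 − 7626 = −502 kJ
Reaction 2:
  Bonds broken (reactants):
    C-H: 6 × 421 = 2526
    C-O: 2 × 368 = 736
    O=O: 3 × 512 = 1536
    Σ(broken) = 4798 kJ
  Bonds formed (products):
    C=O: 4 × 823 = 3292
    O-H: 6 × 473 = 2838
    Σ(formed) = 6130 kJ
  ΔH_2 = 4798 − 6130 = −1332 kJ
ΔH_1 − ΔH_2 = +830 kJ, so reaction 2 has the more negative ΔH; |ΔH_1 − ΔH_2| = 830 kJ.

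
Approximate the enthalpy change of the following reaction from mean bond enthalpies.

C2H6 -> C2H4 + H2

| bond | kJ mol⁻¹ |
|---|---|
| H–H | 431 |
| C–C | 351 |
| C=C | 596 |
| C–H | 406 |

ΔH ≈ +136 kJ

Bonds broken (reactants):
  C–C: 1 × 351 = 351
  C–H: 6 × 406 = 2436
  Σ(broken) = 2787 kJ
Bonds formed (products):
  C–H: 4 × 406 = 1624
  C=C: 1 × 596 = 596
  H–H: 1 × 431 = 431
  Σ(formed) = 2651 kJ
ΔH = Σ(broken) − Σ(formed) = 2787 − 2651 = +136 kJ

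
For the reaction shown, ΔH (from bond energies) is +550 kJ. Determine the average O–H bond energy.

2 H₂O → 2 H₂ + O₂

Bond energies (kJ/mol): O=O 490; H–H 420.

Let D be the O–H bond energy.
Σ(broken) = 4×D = 4D
Σ(formed) = 2×420 + 1×490 = 1330
ΔH = Σ(broken) − Σ(formed) = (4D) − (1330) = −1330 + 4D
Setting this equal to +550 kJ gives 4D = 1880, so D = 470 kJ/mol.

D(O–H) ≈ 470 kJ/mol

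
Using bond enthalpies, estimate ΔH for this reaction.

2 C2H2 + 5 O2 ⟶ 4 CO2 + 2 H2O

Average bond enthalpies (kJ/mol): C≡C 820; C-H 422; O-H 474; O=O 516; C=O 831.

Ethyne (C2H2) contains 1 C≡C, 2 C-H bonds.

Bonds broken (reactants):
  C≡C: 2 × 820 = 1640
  C-H: 4 × 422 = 1688
  O=O: 5 × 516 = 2580
  Σ(broken) = 5908 kJ
Bonds formed (products):
  C=O: 8 × 831 = 6648
  O-H: 4 × 474 = 1896
  Σ(formed) = 8544 kJ
ΔH = Σ(broken) − Σ(formed) = 5908 − 8544 = −2636 kJ

ΔH ≈ −2636 kJ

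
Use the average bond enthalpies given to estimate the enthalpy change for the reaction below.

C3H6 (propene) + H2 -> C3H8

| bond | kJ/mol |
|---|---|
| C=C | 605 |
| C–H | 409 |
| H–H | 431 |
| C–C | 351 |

Bonds broken (reactants):
  C–C: 1 × 351 = 351
  C–H: 6 × 409 = 2454
  C=C: 1 × 605 = 605
  H–H: 1 × 431 = 431
  Σ(broken) = 3841 kJ
Bonds formed (products):
  C–C: 2 × 351 = 702
  C–H: 8 × 409 = 3272
  Σ(formed) = 3974 kJ
ΔH = Σ(broken) − Σ(formed) = 3841 − 3974 = −133 kJ

ΔH ≈ −133 kJ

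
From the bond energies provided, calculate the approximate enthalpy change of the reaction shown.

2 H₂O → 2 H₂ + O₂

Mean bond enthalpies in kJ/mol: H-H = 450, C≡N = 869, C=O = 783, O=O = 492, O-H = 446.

ΔH ≈ +392 kJ

Bonds broken (reactants):
  O-H: 4 × 446 = 1784
  Σ(broken) = 1784 kJ
Bonds formed (products):
  H-H: 2 × 450 = 900
  O=O: 1 × 492 = 492
  Σ(formed) = 1392 kJ
ΔH = Σ(broken) − Σ(formed) = 1784 − 1392 = +392 kJ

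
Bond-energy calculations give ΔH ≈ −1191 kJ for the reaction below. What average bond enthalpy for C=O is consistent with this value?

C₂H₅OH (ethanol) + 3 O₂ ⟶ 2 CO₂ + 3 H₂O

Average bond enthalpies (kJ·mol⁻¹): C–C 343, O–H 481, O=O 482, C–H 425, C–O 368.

Let D be the C=O bond energy.
Σ(broken) = 1×343 + 5×425 + 1×368 + 1×481 + 3×482 = 4763
Σ(formed) = 4×D + 6×481 = 2886 + 4D
ΔH = Σ(broken) − Σ(formed) = (4763) − (2886 + 4D) = +1877 − 4D
Setting this equal to −1191 kJ gives 4D = 3068, so D = 767 kJ/mol.

D(C=O) ≈ 767 kJ/mol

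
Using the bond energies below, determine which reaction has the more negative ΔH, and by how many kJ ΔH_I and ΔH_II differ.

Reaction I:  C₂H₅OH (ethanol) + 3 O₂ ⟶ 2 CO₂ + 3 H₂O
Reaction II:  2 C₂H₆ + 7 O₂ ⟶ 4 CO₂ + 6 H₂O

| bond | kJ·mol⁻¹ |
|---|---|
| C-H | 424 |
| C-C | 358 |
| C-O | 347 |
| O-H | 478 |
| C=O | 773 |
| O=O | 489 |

Reaction I:
  Bonds broken (reactants):
    C-C: 1 × 358 = 358
    C-H: 5 × 424 = 2120
    C-O: 1 × 347 = 347
    O-H: 1 × 478 = 478
    O=O: 3 × 489 = 1467
    Σ(broken) = 4770 kJ
  Bonds formed (products):
    C=O: 4 × 773 = 3092
    O-H: 6 × 478 = 2868
    Σ(formed) = 5960 kJ
  ΔH_I = 4770 − 5960 = −1190 kJ
Reaction II:
  Bonds broken (reactants):
    C-C: 2 × 358 = 716
    C-H: 12 × 424 = 5088
    O=O: 7 × 489 = 3423
    Σ(broken) = 9227 kJ
  Bonds formed (products):
    C=O: 8 × 773 = 6184
    O-H: 12 × 478 = 5736
    Σ(formed) = 11920 kJ
  ΔH_II = 9227 − 11920 = −2693 kJ
ΔH_I − ΔH_II = +1503 kJ, so reaction II has the more negative ΔH; |ΔH_I − ΔH_II| = 1503 kJ.

Reaction II, by 1503 kJ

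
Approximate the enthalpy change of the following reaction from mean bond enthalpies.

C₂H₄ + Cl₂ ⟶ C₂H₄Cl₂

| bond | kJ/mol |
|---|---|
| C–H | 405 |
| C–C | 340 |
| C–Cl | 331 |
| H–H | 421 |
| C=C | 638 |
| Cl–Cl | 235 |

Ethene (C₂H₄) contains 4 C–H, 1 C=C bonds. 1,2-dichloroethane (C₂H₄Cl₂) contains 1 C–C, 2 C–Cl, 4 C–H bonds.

ΔH ≈ −129 kJ

Bonds broken (reactants):
  C–H: 4 × 405 = 1620
  C=C: 1 × 638 = 638
  Cl–Cl: 1 × 235 = 235
  Σ(broken) = 2493 kJ
Bonds formed (products):
  C–C: 1 × 340 = 340
  C–Cl: 2 × 331 = 662
  C–H: 4 × 405 = 1620
  Σ(formed) = 2622 kJ
ΔH = Σ(broken) − Σ(formed) = 2493 − 2622 = −129 kJ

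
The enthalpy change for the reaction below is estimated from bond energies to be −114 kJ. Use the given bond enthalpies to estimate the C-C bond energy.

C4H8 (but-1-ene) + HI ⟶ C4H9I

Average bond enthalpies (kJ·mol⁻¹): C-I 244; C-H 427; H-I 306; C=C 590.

D(C-C) ≈ 339 kJ/mol

Let D be the C-C bond energy.
Σ(broken) = 2×D + 8×427 + 1×590 + 1×306 = 4312 + 2D
Σ(formed) = 3×D + 9×427 + 1×244 = 4087 + 3D
ΔH = Σ(broken) − Σ(formed) = (4312 + 2D) − (4087 + 3D) = +225 − D
Setting this equal to −114 kJ gives D = 339 kJ/mol.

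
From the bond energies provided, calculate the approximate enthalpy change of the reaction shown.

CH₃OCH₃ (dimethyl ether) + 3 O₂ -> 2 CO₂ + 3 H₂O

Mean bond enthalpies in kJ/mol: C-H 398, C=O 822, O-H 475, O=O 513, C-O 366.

Bonds broken (reactants):
  C-H: 6 × 398 = 2388
  C-O: 2 × 366 = 732
  O=O: 3 × 513 = 1539
  Σ(broken) = 4659 kJ
Bonds formed (products):
  C=O: 4 × 822 = 3288
  O-H: 6 × 475 = 2850
  Σ(formed) = 6138 kJ
ΔH = Σ(broken) − Σ(formed) = 4659 − 6138 = −1479 kJ

ΔH ≈ −1479 kJ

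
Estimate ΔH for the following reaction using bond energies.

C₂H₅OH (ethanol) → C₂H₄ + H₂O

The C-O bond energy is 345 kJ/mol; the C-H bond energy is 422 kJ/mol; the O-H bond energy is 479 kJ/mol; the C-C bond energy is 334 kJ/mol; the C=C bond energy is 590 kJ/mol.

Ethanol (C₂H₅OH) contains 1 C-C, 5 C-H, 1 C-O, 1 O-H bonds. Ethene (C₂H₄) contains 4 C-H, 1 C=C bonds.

Bonds broken (reactants):
  C-C: 1 × 334 = 334
  C-H: 5 × 422 = 2110
  C-O: 1 × 345 = 345
  O-H: 1 × 479 = 479
  Σ(broken) = 3268 kJ
Bonds formed (products):
  C-H: 4 × 422 = 1688
  C=C: 1 × 590 = 590
  O-H: 2 × 479 = 958
  Σ(formed) = 3236 kJ
ΔH = Σ(broken) − Σ(formed) = 3268 − 3236 = +32 kJ

ΔH ≈ +32 kJ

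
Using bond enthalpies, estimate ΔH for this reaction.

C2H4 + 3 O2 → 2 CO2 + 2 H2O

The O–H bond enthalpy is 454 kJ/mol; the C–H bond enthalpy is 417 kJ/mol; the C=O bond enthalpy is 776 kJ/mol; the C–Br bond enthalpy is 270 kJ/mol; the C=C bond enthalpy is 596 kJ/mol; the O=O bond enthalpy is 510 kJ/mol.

ΔH ≈ −1126 kJ

Bonds broken (reactants):
  C–H: 4 × 417 = 1668
  C=C: 1 × 596 = 596
  O=O: 3 × 510 = 1530
  Σ(broken) = 3794 kJ
Bonds formed (products):
  C=O: 4 × 776 = 3104
  O–H: 4 × 454 = 1816
  Σ(formed) = 4920 kJ
ΔH = Σ(broken) − Σ(formed) = 3794 − 4920 = −1126 kJ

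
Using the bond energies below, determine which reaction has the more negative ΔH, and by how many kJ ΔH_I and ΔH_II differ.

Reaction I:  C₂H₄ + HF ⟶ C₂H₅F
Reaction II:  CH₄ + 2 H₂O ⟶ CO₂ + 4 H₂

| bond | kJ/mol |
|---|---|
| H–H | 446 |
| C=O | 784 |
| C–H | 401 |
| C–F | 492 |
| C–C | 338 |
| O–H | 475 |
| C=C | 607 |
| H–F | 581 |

Reaction I:
  Bonds broken (reactants):
    C–H: 4 × 401 = 1604
    C=C: 1 × 607 = 607
    H–F: 1 × 581 = 581
    Σ(broken) = 2792 kJ
  Bonds formed (products):
    C–C: 1 × 338 = 338
    C–F: 1 × 492 = 492
    C–H: 5 × 401 = 2005
    Σ(formed) = 2835 kJ
  ΔH_I = 2792 − 2835 = −43 kJ
Reaction II:
  Bonds broken (reactants):
    C–H: 4 × 401 = 1604
    O–H: 4 × 475 = 1900
    Σ(broken) = 3504 kJ
  Bonds formed (products):
    C=O: 2 × 784 = 1568
    H–H: 4 × 446 = 1784
    Σ(formed) = 3352 kJ
  ΔH_II = 3504 − 3352 = +152 kJ
ΔH_I − ΔH_II = −195 kJ, so reaction I has the more negative ΔH; |ΔH_I − ΔH_II| = 195 kJ.

Reaction I, by 195 kJ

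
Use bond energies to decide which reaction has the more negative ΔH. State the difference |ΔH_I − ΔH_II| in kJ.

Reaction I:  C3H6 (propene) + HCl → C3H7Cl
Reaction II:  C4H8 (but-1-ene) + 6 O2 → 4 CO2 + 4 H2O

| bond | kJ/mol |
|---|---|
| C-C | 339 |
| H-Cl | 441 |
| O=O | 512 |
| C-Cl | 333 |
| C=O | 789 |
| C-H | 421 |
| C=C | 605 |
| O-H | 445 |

Reaction II, by 2102 kJ

Reaction I:
  Bonds broken (reactants):
    C-C: 1 × 339 = 339
    C-H: 6 × 421 = 2526
    C=C: 1 × 605 = 605
    H-Cl: 1 × 441 = 441
    Σ(broken) = 3911 kJ
  Bonds formed (products):
    C-C: 2 × 339 = 678
    C-Cl: 1 × 333 = 333
    C-H: 7 × 421 = 2947
    Σ(formed) = 3958 kJ
  ΔH_I = 3911 − 3958 = −47 kJ
Reaction II:
  Bonds broken (reactants):
    C-C: 2 × 339 = 678
    C-H: 8 × 421 = 3368
    C=C: 1 × 605 = 605
    O=O: 6 × 512 = 3072
    Σ(broken) = 7723 kJ
  Bonds formed (products):
    C=O: 8 × 789 = 6312
    O-H: 8 × 445 = 3560
    Σ(formed) = 9872 kJ
  ΔH_II = 7723 − 9872 = −2149 kJ
ΔH_I − ΔH_II = +2102 kJ, so reaction II has the more negative ΔH; |ΔH_I − ΔH_II| = 2102 kJ.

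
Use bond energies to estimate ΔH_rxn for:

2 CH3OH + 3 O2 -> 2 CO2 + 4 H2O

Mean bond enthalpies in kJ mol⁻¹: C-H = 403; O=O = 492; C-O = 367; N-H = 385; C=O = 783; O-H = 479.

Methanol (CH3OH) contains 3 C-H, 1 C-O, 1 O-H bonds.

ΔH ≈ −1378 kJ

Bonds broken (reactants):
  C-H: 6 × 403 = 2418
  C-O: 2 × 367 = 734
  O-H: 2 × 479 = 958
  O=O: 3 × 492 = 1476
  Σ(broken) = 5586 kJ
Bonds formed (products):
  C=O: 4 × 783 = 3132
  O-H: 8 × 479 = 3832
  Σ(formed) = 6964 kJ
ΔH = Σ(broken) − Σ(formed) = 5586 − 6964 = −1378 kJ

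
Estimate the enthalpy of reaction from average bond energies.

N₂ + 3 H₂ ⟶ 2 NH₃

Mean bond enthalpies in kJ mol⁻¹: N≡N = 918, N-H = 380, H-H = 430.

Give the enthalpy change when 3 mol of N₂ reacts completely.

ΔH = −216 kJ

Bonds broken (reactants):
  H-H: 3 × 430 = 1290
  N≡N: 1 × 918 = 918
  Σ(broken) = 2208 kJ
Bonds formed (products):
  N-H: 6 × 380 = 2280
  Σ(formed) = 2280 kJ
ΔH = Σ(broken) − Σ(formed) = 2208 − 2280 = −72 kJ
For 3× the reaction as written: 3 × (−72) = −216 kJ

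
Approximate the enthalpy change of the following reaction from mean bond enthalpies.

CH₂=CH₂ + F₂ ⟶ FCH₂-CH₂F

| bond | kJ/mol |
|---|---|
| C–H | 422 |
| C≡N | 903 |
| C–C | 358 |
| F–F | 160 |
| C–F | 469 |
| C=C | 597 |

Bonds broken (reactants):
  C–H: 4 × 422 = 1688
  C=C: 1 × 597 = 597
  F–F: 1 × 160 = 160
  Σ(broken) = 2445 kJ
Bonds formed (products):
  C–C: 1 × 358 = 358
  C–F: 2 × 469 = 938
  C–H: 4 × 422 = 1688
  Σ(formed) = 2984 kJ
ΔH = Σ(broken) − Σ(formed) = 2445 − 2984 = −539 kJ

ΔH ≈ −539 kJ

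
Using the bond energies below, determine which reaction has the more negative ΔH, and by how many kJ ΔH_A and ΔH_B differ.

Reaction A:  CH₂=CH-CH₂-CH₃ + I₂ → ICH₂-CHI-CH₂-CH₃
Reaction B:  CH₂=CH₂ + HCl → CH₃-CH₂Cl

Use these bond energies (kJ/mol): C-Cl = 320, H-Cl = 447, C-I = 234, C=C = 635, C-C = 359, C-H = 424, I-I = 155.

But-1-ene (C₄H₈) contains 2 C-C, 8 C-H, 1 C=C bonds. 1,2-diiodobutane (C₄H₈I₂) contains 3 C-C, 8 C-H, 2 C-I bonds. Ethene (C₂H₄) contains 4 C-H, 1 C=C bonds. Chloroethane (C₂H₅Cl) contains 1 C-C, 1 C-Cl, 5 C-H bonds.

Reaction A:
  Bonds broken (reactants):
    C-C: 2 × 359 = 718
    C-H: 8 × 424 = 3392
    C=C: 1 × 635 = 635
    I-I: 1 × 155 = 155
    Σ(broken) = 4900 kJ
  Bonds formed (products):
    C-C: 3 × 359 = 1077
    C-H: 8 × 424 = 3392
    C-I: 2 × 234 = 468
    Σ(formed) = 4937 kJ
  ΔH_A = 4900 − 4937 = −37 kJ
Reaction B:
  Bonds broken (reactants):
    C-H: 4 × 424 = 1696
    C=C: 1 × 635 = 635
    H-Cl: 1 × 447 = 447
    Σ(broken) = 2778 kJ
  Bonds formed (products):
    C-C: 1 × 359 = 359
    C-Cl: 1 × 320 = 320
    C-H: 5 × 424 = 2120
    Σ(formed) = 2799 kJ
  ΔH_B = 2778 − 2799 = −21 kJ
ΔH_A − ΔH_B = −16 kJ, so reaction A has the more negative ΔH; |ΔH_A − ΔH_B| = 16 kJ.

Reaction A, by 16 kJ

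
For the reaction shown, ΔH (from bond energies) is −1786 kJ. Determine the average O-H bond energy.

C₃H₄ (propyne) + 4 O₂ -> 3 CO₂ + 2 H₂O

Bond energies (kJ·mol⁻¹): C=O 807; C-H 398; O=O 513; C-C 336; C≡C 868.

D(O-H) ≈ 448 kJ/mol

Let D be the O-H bond energy.
Σ(broken) = 1×868 + 1×336 + 4×398 + 4×513 = 4848
Σ(formed) = 6×807 + 4×D = 4842 + 4D
ΔH = Σ(broken) − Σ(formed) = (4848) − (4842 + 4D) = +6 − 4D
Setting this equal to −1786 kJ gives 4D = 1792, so D = 448 kJ/mol.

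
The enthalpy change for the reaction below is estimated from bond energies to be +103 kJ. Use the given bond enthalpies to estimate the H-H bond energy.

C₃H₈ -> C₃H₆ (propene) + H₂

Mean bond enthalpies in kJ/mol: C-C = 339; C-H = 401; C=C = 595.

Let D be the H-H bond energy.
Σ(broken) = 2×339 + 8×401 = 3886
Σ(formed) = 1×339 + 6×401 + 1×595 + 1×D = 3340 + D
ΔH = Σ(broken) − Σ(formed) = (3886) − (3340 + D) = +546 − D
Setting this equal to +103 kJ gives D = 443 kJ/mol.

D(H-H) ≈ 443 kJ/mol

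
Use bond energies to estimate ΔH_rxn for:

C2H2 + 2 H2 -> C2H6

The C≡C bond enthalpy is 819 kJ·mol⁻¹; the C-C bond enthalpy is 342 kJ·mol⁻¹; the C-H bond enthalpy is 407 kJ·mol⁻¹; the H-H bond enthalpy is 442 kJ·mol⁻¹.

Bonds broken (reactants):
  C≡C: 1 × 819 = 819
  C-H: 2 × 407 = 814
  H-H: 2 × 442 = 884
  Σ(broken) = 2517 kJ
Bonds formed (products):
  C-C: 1 × 342 = 342
  C-H: 6 × 407 = 2442
  Σ(formed) = 2784 kJ
ΔH = Σ(broken) − Σ(formed) = 2517 − 2784 = −267 kJ

ΔH ≈ −267 kJ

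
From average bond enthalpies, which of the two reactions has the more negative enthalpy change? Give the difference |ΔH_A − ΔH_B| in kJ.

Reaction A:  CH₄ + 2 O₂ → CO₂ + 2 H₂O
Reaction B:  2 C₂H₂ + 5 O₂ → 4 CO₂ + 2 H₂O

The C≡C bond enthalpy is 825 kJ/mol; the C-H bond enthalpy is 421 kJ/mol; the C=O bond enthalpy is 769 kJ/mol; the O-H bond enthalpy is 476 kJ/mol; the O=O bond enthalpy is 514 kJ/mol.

Reaction B, by 1422 kJ

Reaction A:
  Bonds broken (reactants):
    C-H: 4 × 421 = 1684
    O=O: 2 × 514 = 1028
    Σ(broken) = 2712 kJ
  Bonds formed (products):
    C=O: 2 × 769 = 1538
    O-H: 4 × 476 = 1904
    Σ(formed) = 3442 kJ
  ΔH_A = 2712 − 3442 = −730 kJ
Reaction B:
  Bonds broken (reactants):
    C≡C: 2 × 825 = 1650
    C-H: 4 × 421 = 1684
    O=O: 5 × 514 = 2570
    Σ(broken) = 5904 kJ
  Bonds formed (products):
    C=O: 8 × 769 = 6152
    O-H: 4 × 476 = 1904
    Σ(formed) = 8056 kJ
  ΔH_B = 5904 − 8056 = −2152 kJ
ΔH_A − ΔH_B = +1422 kJ, so reaction B has the more negative ΔH; |ΔH_A − ΔH_B| = 1422 kJ.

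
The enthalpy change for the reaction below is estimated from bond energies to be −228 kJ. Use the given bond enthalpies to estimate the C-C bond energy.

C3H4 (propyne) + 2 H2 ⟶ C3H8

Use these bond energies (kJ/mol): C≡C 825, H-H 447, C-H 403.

D(C-C) ≈ 335 kJ/mol

Let D be the C-C bond energy.
Σ(broken) = 1×825 + 1×D + 4×403 + 2×447 = 3331 + D
Σ(formed) = 2×D + 8×403 = 3224 + 2D
ΔH = Σ(broken) − Σ(formed) = (3331 + D) − (3224 + 2D) = +107 − D
Setting this equal to −228 kJ gives D = 335 kJ/mol.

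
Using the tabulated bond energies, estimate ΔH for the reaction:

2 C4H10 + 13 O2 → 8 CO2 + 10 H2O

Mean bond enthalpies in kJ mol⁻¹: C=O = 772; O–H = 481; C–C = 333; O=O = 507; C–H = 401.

Bonds broken (reactants):
  C–C: 6 × 333 = 1998
  C–H: 20 × 401 = 8020
  O=O: 13 × 507 = 6591
  Σ(broken) = 16609 kJ
Bonds formed (products):
  C=O: 16 × 772 = 12352
  O–H: 20 × 481 = 9620
  Σ(formed) = 21972 kJ
ΔH = Σ(broken) − Σ(formed) = 16609 − 21972 = −5363 kJ

ΔH ≈ −5363 kJ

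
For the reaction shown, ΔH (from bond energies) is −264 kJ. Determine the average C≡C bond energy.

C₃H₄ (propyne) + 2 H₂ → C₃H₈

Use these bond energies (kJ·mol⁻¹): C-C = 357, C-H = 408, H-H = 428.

D(C≡C) ≈ 869 kJ/mol

Let D be the C≡C bond energy.
Σ(broken) = 1×D + 1×357 + 4×408 + 2×428 = 2845 + D
Σ(formed) = 2×357 + 8×408 = 3978
ΔH = Σ(broken) − Σ(formed) = (2845 + D) − (3978) = −1133 + D
Setting this equal to −264 kJ gives D = 869 kJ/mol.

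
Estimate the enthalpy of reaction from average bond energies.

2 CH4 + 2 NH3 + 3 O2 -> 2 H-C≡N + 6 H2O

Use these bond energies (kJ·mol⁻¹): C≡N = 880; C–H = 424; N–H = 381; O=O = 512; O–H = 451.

Bonds broken (reactants):
  C–H: 8 × 424 = 3392
  N–H: 6 × 381 = 2286
  O=O: 3 × 512 = 1536
  Σ(broken) = 7214 kJ
Bonds formed (products):
  C≡N: 2 × 880 = 1760
  C–H: 2 × 424 = 848
  O–H: 12 × 451 = 5412
  Σ(formed) = 8020 kJ
ΔH = Σ(broken) − Σ(formed) = 7214 − 8020 = −806 kJ

ΔH ≈ −806 kJ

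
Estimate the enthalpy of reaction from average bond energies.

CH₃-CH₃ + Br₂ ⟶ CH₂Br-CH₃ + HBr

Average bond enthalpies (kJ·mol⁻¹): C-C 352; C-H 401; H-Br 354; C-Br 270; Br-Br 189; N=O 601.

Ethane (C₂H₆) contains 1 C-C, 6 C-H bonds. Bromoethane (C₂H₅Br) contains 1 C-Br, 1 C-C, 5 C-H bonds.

ΔH ≈ −34 kJ

Bonds broken (reactants):
  Br-Br: 1 × 189 = 189
  C-C: 1 × 352 = 352
  C-H: 6 × 401 = 2406
  Σ(broken) = 2947 kJ
Bonds formed (products):
  C-Br: 1 × 270 = 270
  C-C: 1 × 352 = 352
  C-H: 5 × 401 = 2005
  H-Br: 1 × 354 = 354
  Σ(formed) = 2981 kJ
ΔH = Σ(broken) − Σ(formed) = 2947 − 2981 = −34 kJ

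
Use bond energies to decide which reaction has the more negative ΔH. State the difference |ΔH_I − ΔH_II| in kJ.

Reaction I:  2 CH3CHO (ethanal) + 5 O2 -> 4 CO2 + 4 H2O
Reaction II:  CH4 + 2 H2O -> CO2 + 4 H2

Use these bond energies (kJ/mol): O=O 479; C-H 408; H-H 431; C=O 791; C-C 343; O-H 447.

Reaction I, by 2091 kJ

Reaction I:
  Bonds broken (reactants):
    C-C: 2 × 343 = 686
    C-H: 8 × 408 = 3264
    C=O: 2 × 791 = 1582
    O=O: 5 × 479 = 2395
    Σ(broken) = 7927 kJ
  Bonds formed (products):
    C=O: 8 × 791 = 6328
    O-H: 8 × 447 = 3576
    Σ(formed) = 9904 kJ
  ΔH_I = 7927 − 9904 = −1977 kJ
Reaction II:
  Bonds broken (reactants):
    C-H: 4 × 408 = 1632
    O-H: 4 × 447 = 1788
    Σ(broken) = 3420 kJ
  Bonds formed (products):
    C=O: 2 × 791 = 1582
    H-H: 4 × 431 = 1724
    Σ(formed) = 3306 kJ
  ΔH_II = 3420 − 3306 = +114 kJ
ΔH_I − ΔH_II = −2091 kJ, so reaction I has the more negative ΔH; |ΔH_I − ΔH_II| = 2091 kJ.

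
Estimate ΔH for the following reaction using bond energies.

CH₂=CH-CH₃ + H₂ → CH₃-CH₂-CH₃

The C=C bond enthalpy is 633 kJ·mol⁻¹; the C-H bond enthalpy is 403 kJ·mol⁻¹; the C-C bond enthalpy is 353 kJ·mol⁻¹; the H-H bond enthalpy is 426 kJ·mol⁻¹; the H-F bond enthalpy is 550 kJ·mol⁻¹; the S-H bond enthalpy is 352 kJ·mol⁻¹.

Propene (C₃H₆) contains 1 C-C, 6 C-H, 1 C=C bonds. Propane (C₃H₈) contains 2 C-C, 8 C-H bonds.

Bonds broken (reactants):
  C-C: 1 × 353 = 353
  C-H: 6 × 403 = 2418
  C=C: 1 × 633 = 633
  H-H: 1 × 426 = 426
  Σ(broken) = 3830 kJ
Bonds formed (products):
  C-C: 2 × 353 = 706
  C-H: 8 × 403 = 3224
  Σ(formed) = 3930 kJ
ΔH = Σ(broken) − Σ(formed) = 3830 − 3930 = −100 kJ

ΔH ≈ −100 kJ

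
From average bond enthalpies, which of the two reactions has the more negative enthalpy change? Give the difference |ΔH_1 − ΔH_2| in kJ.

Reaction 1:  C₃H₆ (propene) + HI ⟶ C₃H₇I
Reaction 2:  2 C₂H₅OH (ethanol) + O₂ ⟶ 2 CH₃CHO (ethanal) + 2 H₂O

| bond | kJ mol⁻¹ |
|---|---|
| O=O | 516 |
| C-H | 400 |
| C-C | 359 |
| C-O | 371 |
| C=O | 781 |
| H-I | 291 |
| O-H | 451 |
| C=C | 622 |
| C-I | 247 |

Reaction 2, by 313 kJ

Reaction 1:
  Bonds broken (reactants):
    C-C: 1 × 359 = 359
    C-H: 6 × 400 = 2400
    C=C: 1 × 622 = 622
    H-I: 1 × 291 = 291
    Σ(broken) = 3672 kJ
  Bonds formed (products):
    C-C: 2 × 359 = 718
    C-H: 7 × 400 = 2800
    C-I: 1 × 247 = 247
    Σ(formed) = 3765 kJ
  ΔH_1 = 3672 − 3765 = −93 kJ
Reaction 2:
  Bonds broken (reactants):
    C-C: 2 × 359 = 718
    C-H: 10 × 400 = 4000
    C-O: 2 × 371 = 742
    O-H: 2 × 451 = 902
    O=O: 1 × 516 = 516
    Σ(broken) = 6878 kJ
  Bonds formed (products):
    C-C: 2 × 359 = 718
    C-H: 8 × 400 = 3200
    C=O: 2 × 781 = 1562
    O-H: 4 × 451 = 1804
    Σ(formed) = 7284 kJ
  ΔH_2 = 6878 − 7284 = −406 kJ
ΔH_1 − ΔH_2 = +313 kJ, so reaction 2 has the more negative ΔH; |ΔH_1 − ΔH_2| = 313 kJ.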